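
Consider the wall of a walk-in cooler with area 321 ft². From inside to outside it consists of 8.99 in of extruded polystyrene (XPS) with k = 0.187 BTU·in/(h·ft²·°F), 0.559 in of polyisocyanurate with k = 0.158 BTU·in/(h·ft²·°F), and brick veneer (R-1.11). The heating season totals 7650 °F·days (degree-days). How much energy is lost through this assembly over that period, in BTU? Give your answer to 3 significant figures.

8.99/0.187 = 48.07
0.559/0.158 = 3.538
R_total = 48.07 + 3.538 + 1.11 = 52.72 ft²·°F·h/BTU
E = A × HDD × 24 / R = 321 × 7650 × 24 / 52.72 = 1118000 BTU

1120000 BTU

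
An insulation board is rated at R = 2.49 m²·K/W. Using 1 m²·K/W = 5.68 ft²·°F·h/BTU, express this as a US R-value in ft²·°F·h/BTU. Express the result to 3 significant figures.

14.1 ft²·°F·h/BTU

R_US = 2.49 × 5.68 = 14.14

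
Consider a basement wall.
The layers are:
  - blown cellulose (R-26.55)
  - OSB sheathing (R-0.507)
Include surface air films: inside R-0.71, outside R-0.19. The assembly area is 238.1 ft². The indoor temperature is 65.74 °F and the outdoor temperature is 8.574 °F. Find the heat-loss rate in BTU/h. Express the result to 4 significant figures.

R_total = 0.71 + 26.55 + 0.507 + 0.19 = 27.957 ft²·°F·h/BTU
Q = A·ΔT/R = 238.1 × (65.74 − 8.574) / 27.957 = 486.86 BTU/h

486.9 BTU/h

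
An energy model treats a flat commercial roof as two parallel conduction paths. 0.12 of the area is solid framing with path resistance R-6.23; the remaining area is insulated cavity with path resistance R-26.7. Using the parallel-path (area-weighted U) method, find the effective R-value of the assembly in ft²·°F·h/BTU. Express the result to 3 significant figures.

19.1 ft²·°F·h/BTU

U_eff = 0.88/26.7 + 0.12/6.23 = 0.03296 + 0.01926 = 0.05222
R_eff = 1/U_eff = 19.15 ft²·°F·h/BTU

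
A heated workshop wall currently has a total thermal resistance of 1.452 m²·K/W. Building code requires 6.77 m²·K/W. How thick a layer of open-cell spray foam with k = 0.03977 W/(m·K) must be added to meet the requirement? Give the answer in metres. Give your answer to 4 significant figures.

ΔR = 6.77 − 1.452 = 5.318 m²·K/W
L = ΔR × k = 5.318 × 0.03977 = 0.2115 m

0.2115 m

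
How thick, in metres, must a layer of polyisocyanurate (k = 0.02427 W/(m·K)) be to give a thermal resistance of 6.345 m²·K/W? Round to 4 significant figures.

L = R·k = 6.345 × 0.02427 = 0.15399 m

0.1540 m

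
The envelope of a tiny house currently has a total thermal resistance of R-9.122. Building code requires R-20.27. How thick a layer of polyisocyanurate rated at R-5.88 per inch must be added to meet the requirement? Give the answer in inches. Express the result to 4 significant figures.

ΔR = 20.27 − 9.122 = 11.148 ft²·°F·h/BTU
L = ΔR / (R/in) = 11.148/5.88 = 1.8959 in

1.896 in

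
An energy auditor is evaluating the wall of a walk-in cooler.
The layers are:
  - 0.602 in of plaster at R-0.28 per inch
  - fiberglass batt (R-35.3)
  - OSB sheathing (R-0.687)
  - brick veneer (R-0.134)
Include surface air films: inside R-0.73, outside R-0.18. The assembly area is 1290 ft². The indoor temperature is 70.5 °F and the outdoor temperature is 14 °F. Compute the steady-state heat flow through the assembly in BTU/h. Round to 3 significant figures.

0.602 × 0.28 = 0.1686
R_total = 0.73 + 0.1686 + 35.3 + 0.687 + 0.134 + 0.18 = 37.2 ft²·°F·h/BTU
Q = A·ΔT/R = 1290 × (70.5 − 14) / 37.2 = 1959 BTU/h

1960 BTU/h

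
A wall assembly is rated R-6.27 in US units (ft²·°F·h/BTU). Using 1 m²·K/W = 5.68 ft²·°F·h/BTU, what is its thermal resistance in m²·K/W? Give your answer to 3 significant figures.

R_SI = 6.27/5.68 = 1.104

1.10 m²·K/W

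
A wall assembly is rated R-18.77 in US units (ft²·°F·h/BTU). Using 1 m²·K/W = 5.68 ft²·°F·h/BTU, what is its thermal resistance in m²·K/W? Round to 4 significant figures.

R_SI = 18.77/5.68 = 3.3046

3.305 m²·K/W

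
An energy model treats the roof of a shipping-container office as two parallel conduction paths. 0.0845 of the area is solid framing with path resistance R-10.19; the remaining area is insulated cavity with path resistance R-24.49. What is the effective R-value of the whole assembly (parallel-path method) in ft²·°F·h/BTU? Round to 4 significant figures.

21.89 ft²·°F·h/BTU

U_eff = 0.9155/24.49 + 0.0845/10.19 = 0.037383 + 0.0082924 = 0.045675
R_eff = 1/U_eff = 21.894 ft²·°F·h/BTU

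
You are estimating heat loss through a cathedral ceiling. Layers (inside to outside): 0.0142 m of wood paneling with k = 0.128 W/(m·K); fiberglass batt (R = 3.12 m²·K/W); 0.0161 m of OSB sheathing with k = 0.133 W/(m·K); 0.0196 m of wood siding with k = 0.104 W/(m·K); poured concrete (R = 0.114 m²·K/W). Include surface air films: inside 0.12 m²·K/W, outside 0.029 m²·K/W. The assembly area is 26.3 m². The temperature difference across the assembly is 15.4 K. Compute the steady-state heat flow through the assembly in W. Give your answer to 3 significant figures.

106 W

0.0142/0.128 = 0.1109
0.0161/0.133 = 0.1211
0.0196/0.104 = 0.1885
R_total = 0.12 + 0.1109 + 3.12 + 0.1211 + 0.1885 + 0.114 + 0.029 = 3.803 m²·K/W
Q = A·ΔT/R = 26.3 × 15.4 / 3.803 = 106.5 W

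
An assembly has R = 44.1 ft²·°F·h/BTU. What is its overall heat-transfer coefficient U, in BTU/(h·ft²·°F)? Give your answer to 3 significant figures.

0.0227 BTU/(h·ft²·°F)

U = 1/R = 1/44.1 = 0.02268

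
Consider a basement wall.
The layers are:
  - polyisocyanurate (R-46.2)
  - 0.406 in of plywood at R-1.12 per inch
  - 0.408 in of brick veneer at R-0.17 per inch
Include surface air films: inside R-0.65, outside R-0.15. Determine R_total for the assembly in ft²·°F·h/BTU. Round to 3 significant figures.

0.406 × 1.12 = 0.4547
0.408 × 0.17 = 0.06936
R_total = 0.65 + 46.2 + 0.4547 + 0.06936 + 0.15 = 47.52 ft²·°F·h/BTU

47.5 ft²·°F·h/BTU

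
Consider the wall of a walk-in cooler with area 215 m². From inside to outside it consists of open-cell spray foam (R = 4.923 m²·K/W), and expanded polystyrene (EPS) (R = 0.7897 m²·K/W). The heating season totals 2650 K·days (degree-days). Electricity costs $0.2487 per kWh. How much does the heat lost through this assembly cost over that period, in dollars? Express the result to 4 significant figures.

595.3 dollars

R_total = 4.923 + 0.7897 = 5.7127 m²·K/W
E = A × HDD × 24 / R / 1000 = 215 × 2650 × 24 / 5.7127 / 1000 = 2393.6 kWh
Cost = 2393.6 × 0.2487 = $595.29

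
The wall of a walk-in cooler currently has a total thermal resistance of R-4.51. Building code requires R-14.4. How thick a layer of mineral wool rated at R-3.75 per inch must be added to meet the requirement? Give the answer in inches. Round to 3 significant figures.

ΔR = 14.4 − 4.51 = 9.89 ft²·°F·h/BTU
L = ΔR / (R/in) = 9.89/3.75 = 2.637 in

2.64 in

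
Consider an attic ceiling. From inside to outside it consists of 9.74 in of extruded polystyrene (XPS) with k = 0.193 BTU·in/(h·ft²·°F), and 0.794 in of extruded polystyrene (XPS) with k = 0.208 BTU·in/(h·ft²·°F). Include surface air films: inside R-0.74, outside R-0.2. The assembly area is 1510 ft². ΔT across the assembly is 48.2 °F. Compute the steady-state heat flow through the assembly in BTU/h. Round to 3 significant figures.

1320 BTU/h

9.74/0.193 = 50.47
0.794/0.208 = 3.817
R_total = 0.74 + 50.47 + 3.817 + 0.2 = 55.22 ft²·°F·h/BTU
Q = A·ΔT/R = 1510 × 48.2 / 55.22 = 1318 BTU/h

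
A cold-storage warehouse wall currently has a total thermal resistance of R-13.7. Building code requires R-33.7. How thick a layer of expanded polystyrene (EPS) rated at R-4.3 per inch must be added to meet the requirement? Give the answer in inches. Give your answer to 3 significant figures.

ΔR = 33.7 − 13.7 = 20 ft²·°F·h/BTU
L = ΔR / (R/in) = 20/4.3 = 4.651 in

4.65 in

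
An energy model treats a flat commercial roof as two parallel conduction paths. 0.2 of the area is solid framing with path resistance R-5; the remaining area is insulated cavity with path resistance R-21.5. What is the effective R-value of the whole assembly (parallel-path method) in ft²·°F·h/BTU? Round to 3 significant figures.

U_eff = 0.8/21.5 + 0.2/5 = 0.03721 + 0.04 = 0.07721
R_eff = 1/U_eff = 12.95 ft²·°F·h/BTU

13.0 ft²·°F·h/BTU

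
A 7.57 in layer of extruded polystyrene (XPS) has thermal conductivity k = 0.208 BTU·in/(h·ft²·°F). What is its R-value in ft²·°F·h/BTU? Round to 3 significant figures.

36.4 ft²·°F·h/BTU

R = L/k = 7.57/0.208 = 36.39 ft²·°F·h/BTU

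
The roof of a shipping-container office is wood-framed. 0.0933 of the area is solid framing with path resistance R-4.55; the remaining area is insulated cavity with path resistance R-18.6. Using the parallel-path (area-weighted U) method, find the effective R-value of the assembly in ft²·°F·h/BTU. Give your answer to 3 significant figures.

14.4 ft²·°F·h/BTU

U_eff = 0.9067/18.6 + 0.0933/4.55 = 0.04875 + 0.02051 = 0.06925
R_eff = 1/U_eff = 14.44 ft²·°F·h/BTU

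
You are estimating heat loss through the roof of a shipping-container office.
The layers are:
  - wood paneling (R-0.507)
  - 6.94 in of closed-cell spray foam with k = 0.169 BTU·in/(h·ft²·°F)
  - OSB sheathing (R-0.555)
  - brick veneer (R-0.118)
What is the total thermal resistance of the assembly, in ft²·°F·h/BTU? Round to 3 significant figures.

42.2 ft²·°F·h/BTU

6.94/0.169 = 41.07
R_total = 0.507 + 41.07 + 0.555 + 0.118 = 42.25 ft²·°F·h/BTU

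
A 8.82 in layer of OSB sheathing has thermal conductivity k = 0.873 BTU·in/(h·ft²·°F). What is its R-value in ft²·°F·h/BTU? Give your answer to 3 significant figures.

R = L/k = 8.82/0.873 = 10.1 ft²·°F·h/BTU

10.1 ft²·°F·h/BTU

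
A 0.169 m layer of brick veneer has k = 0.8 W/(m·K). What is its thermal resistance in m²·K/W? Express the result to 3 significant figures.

R = L/k = 0.169/0.8 = 0.2112 m²·K/W

0.211 m²·K/W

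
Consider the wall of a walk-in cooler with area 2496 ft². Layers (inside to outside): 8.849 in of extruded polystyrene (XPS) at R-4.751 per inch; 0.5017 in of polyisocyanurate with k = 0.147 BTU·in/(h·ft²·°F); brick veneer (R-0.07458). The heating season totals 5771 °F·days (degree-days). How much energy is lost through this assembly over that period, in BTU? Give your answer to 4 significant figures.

7593000 BTU

8.849 × 4.751 = 42.042
0.5017/0.147 = 3.4129
R_total = 42.042 + 3.4129 + 0.07458 = 45.529 ft²·°F·h/BTU
E = A × HDD × 24 / R = 2496 × 5771 × 24 / 45.529 = 7593100 BTU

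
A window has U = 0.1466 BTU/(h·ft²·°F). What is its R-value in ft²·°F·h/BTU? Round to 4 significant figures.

6.821 ft²·°F·h/BTU

R = 1/U = 1/0.1466 = 6.8213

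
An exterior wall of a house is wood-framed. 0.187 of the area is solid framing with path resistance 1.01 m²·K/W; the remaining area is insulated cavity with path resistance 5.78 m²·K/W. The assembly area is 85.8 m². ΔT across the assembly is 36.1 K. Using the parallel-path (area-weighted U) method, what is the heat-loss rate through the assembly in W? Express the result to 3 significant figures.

U_eff = 0.813/5.78 + 0.187/1.01 = 0.1407 + 0.1851 = 0.3258
R_eff = 1/U_eff = 3.069 m²·K/W
Q = 85.8 × 36.1 / 3.069 = 1009 W

1010 W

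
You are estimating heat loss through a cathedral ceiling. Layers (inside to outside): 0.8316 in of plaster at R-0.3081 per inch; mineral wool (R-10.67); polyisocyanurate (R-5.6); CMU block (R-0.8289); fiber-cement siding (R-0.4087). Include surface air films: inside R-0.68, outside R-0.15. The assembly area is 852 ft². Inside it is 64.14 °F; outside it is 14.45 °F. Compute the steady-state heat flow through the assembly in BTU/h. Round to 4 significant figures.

0.8316 × 0.3081 = 0.25622
R_total = 0.68 + 0.25622 + 10.67 + 5.6 + 0.8289 + 0.4087 + 0.15 = 18.594 ft²·°F·h/BTU
Q = A·ΔT/R = 852 × (64.14 − 14.45) / 18.594 = 2276.9 BTU/h

2277 BTU/h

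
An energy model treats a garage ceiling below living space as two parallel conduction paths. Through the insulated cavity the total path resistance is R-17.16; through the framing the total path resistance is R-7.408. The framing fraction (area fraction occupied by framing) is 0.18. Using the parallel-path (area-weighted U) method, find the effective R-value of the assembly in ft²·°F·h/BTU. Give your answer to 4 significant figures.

13.87 ft²·°F·h/BTU

U_eff = 0.82/17.16 + 0.18/7.408 = 0.047786 + 0.024298 = 0.072084
R_eff = 1/U_eff = 13.873 ft²·°F·h/BTU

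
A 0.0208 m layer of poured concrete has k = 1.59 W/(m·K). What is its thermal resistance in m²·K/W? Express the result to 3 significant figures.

R = L/k = 0.0208/1.59 = 0.01308 m²·K/W

0.0131 m²·K/W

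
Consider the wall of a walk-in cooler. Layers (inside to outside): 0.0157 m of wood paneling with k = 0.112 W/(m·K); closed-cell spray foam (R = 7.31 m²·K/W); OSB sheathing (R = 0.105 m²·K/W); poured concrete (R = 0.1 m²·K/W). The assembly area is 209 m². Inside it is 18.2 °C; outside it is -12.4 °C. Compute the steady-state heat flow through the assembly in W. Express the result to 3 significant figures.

835 W

0.0157/0.112 = 0.1402
R_total = 0.1402 + 7.31 + 0.105 + 0.1 = 7.655 m²·K/W
Q = A·ΔT/R = 209 × (18.2 − (-12.4)) / 7.655 = 835.4 W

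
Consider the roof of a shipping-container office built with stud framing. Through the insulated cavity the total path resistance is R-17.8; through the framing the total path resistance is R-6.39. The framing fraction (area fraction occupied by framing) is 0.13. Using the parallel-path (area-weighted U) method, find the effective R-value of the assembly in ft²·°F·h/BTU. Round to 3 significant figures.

U_eff = 0.87/17.8 + 0.13/6.39 = 0.04888 + 0.02034 = 0.06922
R_eff = 1/U_eff = 14.45 ft²·°F·h/BTU

14.4 ft²·°F·h/BTU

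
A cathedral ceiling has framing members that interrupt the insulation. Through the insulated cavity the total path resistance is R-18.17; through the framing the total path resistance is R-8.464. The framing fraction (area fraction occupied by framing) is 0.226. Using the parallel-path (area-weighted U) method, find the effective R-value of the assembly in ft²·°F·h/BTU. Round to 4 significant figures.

14.43 ft²·°F·h/BTU

U_eff = 0.774/18.17 + 0.226/8.464 = 0.042598 + 0.026701 = 0.069299
R_eff = 1/U_eff = 14.43 ft²·°F·h/BTU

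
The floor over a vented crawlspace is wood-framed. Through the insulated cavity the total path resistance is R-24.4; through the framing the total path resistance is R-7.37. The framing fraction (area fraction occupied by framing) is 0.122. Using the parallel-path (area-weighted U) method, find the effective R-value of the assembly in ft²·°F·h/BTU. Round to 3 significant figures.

U_eff = 0.878/24.4 + 0.122/7.37 = 0.03598 + 0.01655 = 0.05254
R_eff = 1/U_eff = 19.03 ft²·°F·h/BTU

19.0 ft²·°F·h/BTU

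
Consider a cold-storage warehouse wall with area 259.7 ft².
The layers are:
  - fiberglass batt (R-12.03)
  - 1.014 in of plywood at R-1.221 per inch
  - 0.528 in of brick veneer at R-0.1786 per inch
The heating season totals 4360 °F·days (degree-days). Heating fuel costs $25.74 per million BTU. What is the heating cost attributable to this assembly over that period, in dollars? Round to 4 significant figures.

1.014 × 1.221 = 1.2381
0.528 × 0.1786 = 0.094301
R_total = 12.03 + 1.2381 + 0.094301 = 13.362 ft²·°F·h/BTU
E = A × HDD × 24 / R = 259.7 × 4360 × 24 / 13.362 = 2033700 BTU
Cost = 2033700/10⁶ × 25.74 = $52.347

52.35 dollars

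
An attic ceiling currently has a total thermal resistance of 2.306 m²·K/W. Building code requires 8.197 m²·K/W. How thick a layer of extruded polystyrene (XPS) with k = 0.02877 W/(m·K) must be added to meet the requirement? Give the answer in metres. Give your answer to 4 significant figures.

ΔR = 8.197 − 2.306 = 5.891 m²·K/W
L = ΔR × k = 5.891 × 0.02877 = 0.16948 m

0.1695 m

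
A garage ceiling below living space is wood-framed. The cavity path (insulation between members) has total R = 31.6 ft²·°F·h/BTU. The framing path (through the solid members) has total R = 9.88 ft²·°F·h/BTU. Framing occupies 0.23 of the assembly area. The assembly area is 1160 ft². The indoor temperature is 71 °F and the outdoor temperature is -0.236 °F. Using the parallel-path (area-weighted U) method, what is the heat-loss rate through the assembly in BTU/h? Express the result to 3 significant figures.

U_eff = 0.77/31.6 + 0.23/9.88 = 0.02437 + 0.02328 = 0.04765
R_eff = 1/U_eff = 20.99 ft²·°F·h/BTU
Q = 1160 × (71 − (-0.236)) / 20.99 = 3937 BTU/h

3940 BTU/h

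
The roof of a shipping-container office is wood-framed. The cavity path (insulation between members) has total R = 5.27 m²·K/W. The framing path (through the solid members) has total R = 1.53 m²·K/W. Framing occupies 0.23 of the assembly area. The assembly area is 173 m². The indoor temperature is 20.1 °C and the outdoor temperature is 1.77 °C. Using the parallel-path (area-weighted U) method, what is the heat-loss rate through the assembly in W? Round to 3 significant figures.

U_eff = 0.77/5.27 + 0.23/1.53 = 0.1461 + 0.1503 = 0.2964
R_eff = 1/U_eff = 3.373 m²·K/W
Q = 173 × (20.1 − 1.77) / 3.373 = 940 W

940 W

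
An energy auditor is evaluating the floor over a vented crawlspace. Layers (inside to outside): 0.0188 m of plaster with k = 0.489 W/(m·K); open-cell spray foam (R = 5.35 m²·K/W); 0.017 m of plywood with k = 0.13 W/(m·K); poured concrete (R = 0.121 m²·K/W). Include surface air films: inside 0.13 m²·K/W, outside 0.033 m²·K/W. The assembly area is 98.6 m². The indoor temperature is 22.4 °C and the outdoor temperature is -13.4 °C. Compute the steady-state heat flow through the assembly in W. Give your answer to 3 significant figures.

0.0188/0.489 = 0.03845
0.017/0.13 = 0.1308
R_total = 0.13 + 0.03845 + 5.35 + 0.1308 + 0.121 + 0.033 = 5.803 m²·K/W
Q = A·ΔT/R = 98.6 × (22.4 − (-13.4)) / 5.803 = 608.3 W

608 W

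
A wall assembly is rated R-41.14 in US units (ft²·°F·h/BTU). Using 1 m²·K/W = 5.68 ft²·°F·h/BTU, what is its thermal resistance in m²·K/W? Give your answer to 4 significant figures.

7.243 m²·K/W

R_SI = 41.14/5.68 = 7.243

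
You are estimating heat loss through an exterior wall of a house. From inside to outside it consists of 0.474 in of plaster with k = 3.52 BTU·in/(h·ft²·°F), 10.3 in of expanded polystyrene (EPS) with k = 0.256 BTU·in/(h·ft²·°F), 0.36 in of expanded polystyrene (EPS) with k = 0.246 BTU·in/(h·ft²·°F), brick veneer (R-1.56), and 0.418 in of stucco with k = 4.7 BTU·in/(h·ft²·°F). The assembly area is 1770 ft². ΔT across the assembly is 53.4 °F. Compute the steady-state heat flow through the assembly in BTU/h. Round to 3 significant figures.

2170 BTU/h

0.474/3.52 = 0.1347
10.3/0.256 = 40.23
0.36/0.246 = 1.463
0.418/4.7 = 0.08894
R_total = 0.1347 + 40.23 + 1.463 + 1.56 + 0.08894 = 43.48 ft²·°F·h/BTU
Q = A·ΔT/R = 1770 × 53.4 / 43.48 = 2174 BTU/h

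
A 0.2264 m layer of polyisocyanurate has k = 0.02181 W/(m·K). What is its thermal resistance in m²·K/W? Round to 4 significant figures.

R = L/k = 0.2264/0.02181 = 10.381 m²·K/W

10.38 m²·K/W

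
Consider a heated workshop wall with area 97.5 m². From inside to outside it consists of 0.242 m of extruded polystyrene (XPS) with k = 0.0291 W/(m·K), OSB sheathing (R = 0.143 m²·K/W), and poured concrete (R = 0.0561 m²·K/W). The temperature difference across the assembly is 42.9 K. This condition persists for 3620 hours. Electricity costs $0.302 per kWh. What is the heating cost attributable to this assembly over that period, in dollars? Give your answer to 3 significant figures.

537 dollars

0.242/0.0291 = 8.316
R_total = 8.316 + 0.143 + 0.0561 = 8.515 m²·K/W
Q = 97.5 × 42.9 / 8.515 = 491.2 W
E = 491.2 W × 3620 h / 1000 = 1778 kWh
Cost = 1778 × 0.302 = $537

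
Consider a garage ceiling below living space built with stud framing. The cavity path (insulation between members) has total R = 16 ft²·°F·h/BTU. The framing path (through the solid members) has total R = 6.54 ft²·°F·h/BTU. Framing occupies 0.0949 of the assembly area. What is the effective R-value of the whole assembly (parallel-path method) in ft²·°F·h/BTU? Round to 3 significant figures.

14.1 ft²·°F·h/BTU

U_eff = 0.9051/16 + 0.0949/6.54 = 0.05657 + 0.01451 = 0.07108
R_eff = 1/U_eff = 14.07 ft²·°F·h/BTU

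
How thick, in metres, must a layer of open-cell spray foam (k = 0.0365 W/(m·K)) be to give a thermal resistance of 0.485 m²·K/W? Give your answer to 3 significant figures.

L = R·k = 0.485 × 0.0365 = 0.0177 m

0.0177 m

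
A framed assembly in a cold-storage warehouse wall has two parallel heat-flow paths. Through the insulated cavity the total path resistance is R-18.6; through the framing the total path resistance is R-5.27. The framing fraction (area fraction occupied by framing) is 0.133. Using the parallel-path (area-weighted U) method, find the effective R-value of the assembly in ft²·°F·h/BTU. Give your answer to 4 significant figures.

U_eff = 0.867/18.6 + 0.133/5.27 = 0.046613 + 0.025237 = 0.07185
R_eff = 1/U_eff = 13.918 ft²·°F·h/BTU

13.92 ft²·°F·h/BTU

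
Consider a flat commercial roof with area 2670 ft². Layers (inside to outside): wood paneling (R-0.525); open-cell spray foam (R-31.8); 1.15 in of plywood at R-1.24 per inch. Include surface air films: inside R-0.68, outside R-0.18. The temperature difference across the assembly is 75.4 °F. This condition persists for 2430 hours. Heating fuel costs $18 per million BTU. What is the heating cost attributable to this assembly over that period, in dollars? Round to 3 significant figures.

254 dollars

1.15 × 1.24 = 1.426
R_total = 0.68 + 0.525 + 31.8 + 1.426 + 0.18 = 34.61 ft²·°F·h/BTU
Q = 2670 × 75.4 / 34.61 = 5817 BTU/h
E = 5817 × 2430 = 14130000 BTU
Cost = 14130000/10⁶ × 18 = $254.4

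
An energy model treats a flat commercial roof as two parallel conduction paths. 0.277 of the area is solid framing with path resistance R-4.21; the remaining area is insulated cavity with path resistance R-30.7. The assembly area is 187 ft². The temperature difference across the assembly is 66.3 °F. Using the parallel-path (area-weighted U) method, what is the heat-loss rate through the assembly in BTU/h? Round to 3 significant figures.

1110 BTU/h

U_eff = 0.723/30.7 + 0.277/4.21 = 0.02355 + 0.0658 = 0.08935
R_eff = 1/U_eff = 11.19 ft²·°F·h/BTU
Q = 187 × 66.3 / 11.19 = 1108 BTU/h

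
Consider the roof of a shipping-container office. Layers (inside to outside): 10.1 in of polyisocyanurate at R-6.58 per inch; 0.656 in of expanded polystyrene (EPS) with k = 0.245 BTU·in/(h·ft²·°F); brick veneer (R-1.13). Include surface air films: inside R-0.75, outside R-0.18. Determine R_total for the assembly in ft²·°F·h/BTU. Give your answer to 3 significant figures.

71.2 ft²·°F·h/BTU

10.1 × 6.58 = 66.46
0.656/0.245 = 2.678
R_total = 0.75 + 66.46 + 2.678 + 1.13 + 0.18 = 71.2 ft²·°F·h/BTU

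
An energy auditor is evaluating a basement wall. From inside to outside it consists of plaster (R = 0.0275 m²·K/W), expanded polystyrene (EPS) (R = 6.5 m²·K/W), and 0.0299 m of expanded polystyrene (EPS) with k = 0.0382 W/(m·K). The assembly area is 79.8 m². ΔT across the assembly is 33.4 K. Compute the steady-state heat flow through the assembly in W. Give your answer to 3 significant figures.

0.0299/0.0382 = 0.7827
R_total = 0.0275 + 6.5 + 0.7827 = 7.31 m²·K/W
Q = A·ΔT/R = 79.8 × 33.4 / 7.31 = 364.6 W

365 W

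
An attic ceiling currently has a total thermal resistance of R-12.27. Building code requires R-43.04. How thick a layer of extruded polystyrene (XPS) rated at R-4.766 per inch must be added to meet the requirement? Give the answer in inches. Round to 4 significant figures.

ΔR = 43.04 − 12.27 = 30.77 ft²·°F·h/BTU
L = ΔR / (R/in) = 30.77/4.766 = 6.4561 in

6.456 in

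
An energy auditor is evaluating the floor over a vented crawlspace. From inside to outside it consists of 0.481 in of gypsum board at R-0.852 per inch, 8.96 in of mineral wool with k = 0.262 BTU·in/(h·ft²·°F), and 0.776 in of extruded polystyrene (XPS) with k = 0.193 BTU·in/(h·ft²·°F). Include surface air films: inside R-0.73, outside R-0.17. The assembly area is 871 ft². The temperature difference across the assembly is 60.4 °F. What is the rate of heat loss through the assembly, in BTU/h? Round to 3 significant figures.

1330 BTU/h

0.481 × 0.852 = 0.4098
8.96/0.262 = 34.2
0.776/0.193 = 4.021
R_total = 0.73 + 0.4098 + 34.2 + 4.021 + 0.17 = 39.53 ft²·°F·h/BTU
Q = A·ΔT/R = 871 × 60.4 / 39.53 = 1331 BTU/h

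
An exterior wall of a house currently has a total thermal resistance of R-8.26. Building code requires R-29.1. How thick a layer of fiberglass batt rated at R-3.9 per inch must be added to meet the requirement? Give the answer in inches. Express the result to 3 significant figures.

5.34 in

ΔR = 29.1 − 8.26 = 20.84 ft²·°F·h/BTU
L = ΔR / (R/in) = 20.84/3.9 = 5.344 in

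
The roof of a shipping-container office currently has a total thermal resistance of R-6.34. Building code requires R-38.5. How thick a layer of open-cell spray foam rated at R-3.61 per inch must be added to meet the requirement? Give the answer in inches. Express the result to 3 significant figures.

ΔR = 38.5 − 6.34 = 32.16 ft²·°F·h/BTU
L = ΔR / (R/in) = 32.16/3.61 = 8.909 in

8.91 in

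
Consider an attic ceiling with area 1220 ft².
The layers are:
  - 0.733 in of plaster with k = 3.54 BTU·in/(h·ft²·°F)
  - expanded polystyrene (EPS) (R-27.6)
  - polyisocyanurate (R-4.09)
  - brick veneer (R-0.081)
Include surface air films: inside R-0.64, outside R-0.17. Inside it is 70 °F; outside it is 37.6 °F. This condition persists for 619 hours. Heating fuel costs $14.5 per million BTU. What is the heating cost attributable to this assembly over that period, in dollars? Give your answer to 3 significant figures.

0.733/3.54 = 0.2071
R_total = 0.64 + 0.2071 + 27.6 + 4.09 + 0.081 + 0.17 = 32.79 ft²·°F·h/BTU
Q = 1220 × (70 − 37.6) / 32.79 = 1206 BTU/h
E = 1206 × 619 = 746200 BTU
Cost = 746200/10⁶ × 14.5 = $10.82

10.8 dollars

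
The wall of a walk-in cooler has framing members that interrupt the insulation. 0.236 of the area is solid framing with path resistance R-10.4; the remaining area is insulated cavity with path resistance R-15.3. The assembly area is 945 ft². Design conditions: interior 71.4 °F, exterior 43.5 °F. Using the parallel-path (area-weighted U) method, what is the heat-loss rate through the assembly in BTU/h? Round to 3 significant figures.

U_eff = 0.764/15.3 + 0.236/10.4 = 0.04993 + 0.02269 = 0.07263
R_eff = 1/U_eff = 13.77 ft²·°F·h/BTU
Q = 945 × (71.4 − 43.5) / 13.77 = 1915 BTU/h

1910 BTU/h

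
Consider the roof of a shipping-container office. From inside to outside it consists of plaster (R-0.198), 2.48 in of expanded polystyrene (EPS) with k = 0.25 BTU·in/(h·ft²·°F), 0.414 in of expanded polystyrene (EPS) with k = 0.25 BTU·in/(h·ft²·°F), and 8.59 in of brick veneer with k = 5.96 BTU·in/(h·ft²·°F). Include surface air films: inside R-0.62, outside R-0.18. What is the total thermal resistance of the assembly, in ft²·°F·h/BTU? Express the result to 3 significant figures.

14.0 ft²·°F·h/BTU

2.48/0.25 = 9.92
0.414/0.25 = 1.656
8.59/5.96 = 1.441
R_total = 0.62 + 0.198 + 9.92 + 1.656 + 1.441 + 0.18 = 14.02 ft²·°F·h/BTU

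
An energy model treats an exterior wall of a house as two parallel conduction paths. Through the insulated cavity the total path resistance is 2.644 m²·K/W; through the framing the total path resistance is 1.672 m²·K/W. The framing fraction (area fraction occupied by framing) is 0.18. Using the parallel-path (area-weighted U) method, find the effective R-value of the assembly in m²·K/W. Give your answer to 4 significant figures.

U_eff = 0.82/2.644 + 0.18/1.672 = 0.31014 + 0.10766 = 0.41779
R_eff = 1/U_eff = 2.3935 m²·K/W

2.394 m²·K/W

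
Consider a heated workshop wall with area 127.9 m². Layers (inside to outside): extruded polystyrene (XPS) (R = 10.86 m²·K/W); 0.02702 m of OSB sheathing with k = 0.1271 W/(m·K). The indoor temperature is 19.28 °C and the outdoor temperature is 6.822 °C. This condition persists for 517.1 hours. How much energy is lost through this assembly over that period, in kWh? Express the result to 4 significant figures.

0.02702/0.1271 = 0.21259
R_total = 10.86 + 0.21259 = 11.073 m²·K/W
Q = 127.9 × (19.28 − 6.822) / 11.073 = 143.9 W
E = 143.9 W × 517.1 h / 1000 = 74.412 kWh

74.41 kWh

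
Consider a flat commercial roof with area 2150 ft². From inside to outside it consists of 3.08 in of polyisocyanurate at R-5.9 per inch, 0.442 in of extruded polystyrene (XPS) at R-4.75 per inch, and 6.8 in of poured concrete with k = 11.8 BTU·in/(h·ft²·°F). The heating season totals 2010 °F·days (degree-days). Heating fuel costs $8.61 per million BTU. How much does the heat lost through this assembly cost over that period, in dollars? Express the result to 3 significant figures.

42.8 dollars

3.08 × 5.9 = 18.17
0.442 × 4.75 = 2.099
6.8/11.8 = 0.5763
R_total = 18.17 + 2.099 + 0.5763 = 20.85 ft²·°F·h/BTU
E = A × HDD × 24 / R = 2150 × 2010 × 24 / 20.85 = 4975000 BTU
Cost = 4975000/10⁶ × 8.61 = $42.83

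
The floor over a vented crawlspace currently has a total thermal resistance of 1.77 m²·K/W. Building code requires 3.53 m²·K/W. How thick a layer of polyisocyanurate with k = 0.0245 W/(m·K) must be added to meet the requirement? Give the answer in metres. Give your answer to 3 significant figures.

ΔR = 3.53 − 1.77 = 1.76 m²·K/W
L = ΔR × k = 1.76 × 0.0245 = 0.04312 m

0.0431 m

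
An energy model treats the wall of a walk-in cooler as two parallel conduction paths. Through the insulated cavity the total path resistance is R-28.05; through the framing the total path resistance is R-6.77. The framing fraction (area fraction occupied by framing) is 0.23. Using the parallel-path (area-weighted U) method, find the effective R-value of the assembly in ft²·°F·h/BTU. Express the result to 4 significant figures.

16.28 ft²·°F·h/BTU

U_eff = 0.77/28.05 + 0.23/6.77 = 0.027451 + 0.033973 = 0.061424
R_eff = 1/U_eff = 16.28 ft²·°F·h/BTU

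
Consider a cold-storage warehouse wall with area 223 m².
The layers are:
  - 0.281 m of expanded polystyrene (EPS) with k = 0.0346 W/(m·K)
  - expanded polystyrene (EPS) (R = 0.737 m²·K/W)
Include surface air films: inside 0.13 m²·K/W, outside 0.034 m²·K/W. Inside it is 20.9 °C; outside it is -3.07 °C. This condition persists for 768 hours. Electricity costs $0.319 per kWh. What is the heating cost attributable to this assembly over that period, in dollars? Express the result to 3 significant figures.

145 dollars

0.281/0.0346 = 8.121
R_total = 0.13 + 8.121 + 0.737 + 0.034 = 9.022 m²·K/W
Q = 223 × (20.9 − (-3.07)) / 9.022 = 592.4 W
E = 592.4 W × 768 h / 1000 = 455 kWh
Cost = 455 × 0.319 = $145.1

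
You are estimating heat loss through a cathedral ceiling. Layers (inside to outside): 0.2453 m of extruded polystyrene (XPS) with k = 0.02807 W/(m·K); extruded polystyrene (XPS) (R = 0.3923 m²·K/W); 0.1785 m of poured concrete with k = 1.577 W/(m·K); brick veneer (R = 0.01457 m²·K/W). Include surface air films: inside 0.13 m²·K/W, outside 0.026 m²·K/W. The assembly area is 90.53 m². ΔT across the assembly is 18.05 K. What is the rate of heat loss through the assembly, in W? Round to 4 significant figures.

0.2453/0.02807 = 8.7389
0.1785/1.577 = 0.11319
R_total = 0.13 + 8.7389 + 0.3923 + 0.11319 + 0.01457 + 0.026 = 9.4149 m²·K/W
Q = A·ΔT/R = 90.53 × 18.05 / 9.4149 = 173.56 W

173.6 W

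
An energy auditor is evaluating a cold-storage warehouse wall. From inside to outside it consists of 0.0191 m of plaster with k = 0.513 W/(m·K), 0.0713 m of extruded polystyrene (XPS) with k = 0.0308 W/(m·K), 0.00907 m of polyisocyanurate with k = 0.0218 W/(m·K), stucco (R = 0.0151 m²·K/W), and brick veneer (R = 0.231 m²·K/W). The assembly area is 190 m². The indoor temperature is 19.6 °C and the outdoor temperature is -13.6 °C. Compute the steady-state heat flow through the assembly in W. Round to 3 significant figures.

2090 W

0.0191/0.513 = 0.03723
0.0713/0.0308 = 2.315
0.00907/0.0218 = 0.4161
R_total = 0.03723 + 2.315 + 0.4161 + 0.0151 + 0.231 = 3.014 m²·K/W
Q = A·ΔT/R = 190 × (19.6 − (-13.6)) / 3.014 = 2093 W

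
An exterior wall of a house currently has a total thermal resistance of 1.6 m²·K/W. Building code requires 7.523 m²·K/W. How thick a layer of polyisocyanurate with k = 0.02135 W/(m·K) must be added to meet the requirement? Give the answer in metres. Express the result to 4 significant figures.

ΔR = 7.523 − 1.6 = 5.923 m²·K/W
L = ΔR × k = 5.923 × 0.02135 = 0.12646 m

0.1265 m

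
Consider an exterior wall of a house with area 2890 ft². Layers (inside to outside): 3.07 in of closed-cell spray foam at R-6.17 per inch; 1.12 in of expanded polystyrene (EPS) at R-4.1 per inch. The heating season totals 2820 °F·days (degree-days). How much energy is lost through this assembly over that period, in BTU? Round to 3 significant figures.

8310000 BTU

3.07 × 6.17 = 18.94
1.12 × 4.1 = 4.592
R_total = 18.94 + 4.592 = 23.53 ft²·°F·h/BTU
E = A × HDD × 24 / R = 2890 × 2820 × 24 / 23.53 = 8311000 BTU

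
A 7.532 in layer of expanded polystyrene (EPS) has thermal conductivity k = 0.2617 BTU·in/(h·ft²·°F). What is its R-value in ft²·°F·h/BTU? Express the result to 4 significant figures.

28.78 ft²·°F·h/BTU

R = L/k = 7.532/0.2617 = 28.781 ft²·°F·h/BTU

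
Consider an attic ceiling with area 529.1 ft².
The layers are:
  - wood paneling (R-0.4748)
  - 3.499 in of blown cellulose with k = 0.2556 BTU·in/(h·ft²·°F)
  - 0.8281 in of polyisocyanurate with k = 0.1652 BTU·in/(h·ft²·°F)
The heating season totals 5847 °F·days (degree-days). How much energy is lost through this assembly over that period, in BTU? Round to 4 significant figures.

3872000 BTU

3.499/0.2556 = 13.689
0.8281/0.1652 = 5.0127
R_total = 0.4748 + 13.689 + 5.0127 = 19.177 ft²·°F·h/BTU
E = A × HDD × 24 / R = 529.1 × 5847 × 24 / 19.177 = 3871700 BTU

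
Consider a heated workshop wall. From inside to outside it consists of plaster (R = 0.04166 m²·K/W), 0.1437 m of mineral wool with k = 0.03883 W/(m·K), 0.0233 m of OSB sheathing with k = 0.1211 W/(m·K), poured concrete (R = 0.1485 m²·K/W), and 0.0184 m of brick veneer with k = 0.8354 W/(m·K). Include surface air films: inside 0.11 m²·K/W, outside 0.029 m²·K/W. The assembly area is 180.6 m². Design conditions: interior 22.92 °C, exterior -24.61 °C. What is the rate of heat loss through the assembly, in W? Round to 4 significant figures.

2022 W

0.1437/0.03883 = 3.7007
0.0233/0.1211 = 0.1924
0.0184/0.8354 = 0.022025
R_total = 0.11 + 0.04166 + 3.7007 + 0.1924 + 0.1485 + 0.022025 + 0.029 = 4.2443 m²·K/W
Q = A·ΔT/R = 180.6 × (22.92 − (-24.61)) / 4.2443 = 2022.4 W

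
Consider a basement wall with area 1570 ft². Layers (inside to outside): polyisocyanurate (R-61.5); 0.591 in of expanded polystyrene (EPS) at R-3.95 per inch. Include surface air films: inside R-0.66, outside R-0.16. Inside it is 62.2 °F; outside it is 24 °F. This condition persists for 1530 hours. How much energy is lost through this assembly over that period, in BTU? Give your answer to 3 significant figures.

1420000 BTU

0.591 × 3.95 = 2.334
R_total = 0.66 + 61.5 + 2.334 + 0.16 = 64.65 ft²·°F·h/BTU
Q = 1570 × (62.2 − 24) / 64.65 = 927.6 BTU/h
E = 927.6 × 1530 = 1419000 BTU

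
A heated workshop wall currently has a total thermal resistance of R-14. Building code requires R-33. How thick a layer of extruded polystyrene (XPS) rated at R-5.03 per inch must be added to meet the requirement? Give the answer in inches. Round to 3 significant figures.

3.78 in

ΔR = 33 − 14 = 19 ft²·°F·h/BTU
L = ΔR / (R/in) = 19/5.03 = 3.777 in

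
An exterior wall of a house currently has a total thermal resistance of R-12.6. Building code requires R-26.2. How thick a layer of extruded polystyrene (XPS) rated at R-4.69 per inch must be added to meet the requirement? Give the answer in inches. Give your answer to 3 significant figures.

ΔR = 26.2 − 12.6 = 13.6 ft²·°F·h/BTU
L = ΔR / (R/in) = 13.6/4.69 = 2.9 in

2.90 in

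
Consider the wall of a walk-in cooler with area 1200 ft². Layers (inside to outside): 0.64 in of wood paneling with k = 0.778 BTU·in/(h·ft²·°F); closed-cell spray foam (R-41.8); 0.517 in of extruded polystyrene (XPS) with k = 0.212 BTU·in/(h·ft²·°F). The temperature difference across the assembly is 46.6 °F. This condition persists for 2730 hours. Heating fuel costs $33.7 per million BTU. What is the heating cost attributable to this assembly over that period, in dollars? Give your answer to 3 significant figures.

0.64/0.778 = 0.8226
0.517/0.212 = 2.439
R_total = 0.8226 + 41.8 + 2.439 = 45.06 ft²·°F·h/BTU
Q = 1200 × 46.6 / 45.06 = 1241 BTU/h
E = 1241 × 2730 = 3388000 BTU
Cost = 3388000/10⁶ × 33.7 = $114.2

114 dollars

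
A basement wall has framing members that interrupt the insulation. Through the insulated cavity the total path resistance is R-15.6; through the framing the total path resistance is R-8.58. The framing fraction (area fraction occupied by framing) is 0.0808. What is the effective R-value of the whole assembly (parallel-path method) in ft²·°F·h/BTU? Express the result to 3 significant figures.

14.6 ft²·°F·h/BTU

U_eff = 0.9192/15.6 + 0.0808/8.58 = 0.05892 + 0.009417 = 0.06834
R_eff = 1/U_eff = 14.63 ft²·°F·h/BTU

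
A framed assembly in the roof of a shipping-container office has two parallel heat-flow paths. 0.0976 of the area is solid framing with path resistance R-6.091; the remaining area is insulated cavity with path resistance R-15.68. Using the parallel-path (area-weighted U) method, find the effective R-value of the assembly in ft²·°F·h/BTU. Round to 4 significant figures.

U_eff = 0.9024/15.68 + 0.0976/6.091 = 0.057551 + 0.016024 = 0.073575
R_eff = 1/U_eff = 13.592 ft²·°F·h/BTU

13.59 ft²·°F·h/BTU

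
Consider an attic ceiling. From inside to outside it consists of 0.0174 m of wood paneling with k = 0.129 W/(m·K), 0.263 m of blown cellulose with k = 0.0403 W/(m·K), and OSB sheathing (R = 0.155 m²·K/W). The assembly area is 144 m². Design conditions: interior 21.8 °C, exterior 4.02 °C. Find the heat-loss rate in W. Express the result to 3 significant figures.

0.0174/0.129 = 0.1349
0.263/0.0403 = 6.526
R_total = 0.1349 + 6.526 + 0.155 = 6.816 m²·K/W
Q = A·ΔT/R = 144 × (21.8 − 4.02) / 6.816 = 375.6 W

376 W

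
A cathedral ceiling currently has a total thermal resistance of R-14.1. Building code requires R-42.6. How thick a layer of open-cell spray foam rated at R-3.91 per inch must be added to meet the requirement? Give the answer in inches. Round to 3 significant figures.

ΔR = 42.6 − 14.1 = 28.5 ft²·°F·h/BTU
L = ΔR / (R/in) = 28.5/3.91 = 7.289 in

7.29 in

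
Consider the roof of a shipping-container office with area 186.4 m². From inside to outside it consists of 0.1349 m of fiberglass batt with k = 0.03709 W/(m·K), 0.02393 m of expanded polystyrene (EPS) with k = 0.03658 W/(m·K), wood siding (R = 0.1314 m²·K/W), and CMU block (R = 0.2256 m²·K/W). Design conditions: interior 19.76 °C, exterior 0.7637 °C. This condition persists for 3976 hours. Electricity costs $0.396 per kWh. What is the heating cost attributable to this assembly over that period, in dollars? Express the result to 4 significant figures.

1199 dollars

0.1349/0.03709 = 3.6371
0.02393/0.03658 = 0.65418
R_total = 3.6371 + 0.65418 + 0.1314 + 0.2256 = 4.6483 m²·K/W
Q = 186.4 × (19.76 − 0.7637) / 4.6483 = 761.77 W
E = 761.77 W × 3976 h / 1000 = 3028.8 kWh
Cost = 3028.8 × 0.396 = $1199.4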